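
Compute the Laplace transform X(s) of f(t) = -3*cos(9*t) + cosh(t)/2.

The transform is linear, so treat each term independently.
(-3)·[L{cos(9t)} = s/(s^2 + 81)]; (1/2)·[L{cosh(t)} = s/(s^2 - 1)].

X(s) = -3*s/(s^2 + 81) + s/(2*(s^2 - 1))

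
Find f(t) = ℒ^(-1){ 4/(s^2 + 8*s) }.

f(t) = exp(-4*t)*sinh(4*t)

Rewrite the denominator: s^2 + 8*s = (s + 4)^2 - 16.
The form in (s + 4) signals a first-shifting-theorem factor e^(-4t).
Since L{sinh(4t)} = 4/(s^2 - 16), the inverse is e^(-4*t)*sinh(4*t).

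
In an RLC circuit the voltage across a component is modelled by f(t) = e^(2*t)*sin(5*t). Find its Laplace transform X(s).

L{sin(5t)} = 5/(s^2 + 25).
By the first shifting theorem, multiplying by e^(2t) replaces s with s - 2.

X(s) = 5/((s - 2)^2 + 25)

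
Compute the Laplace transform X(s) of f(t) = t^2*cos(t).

X(s) = 2*s*(s^2 - 3)/(s^2 + 1)^3

L{cos(t)} = s/(s^2 + 1).
Then apply L{t^2·g(t)} = (-1)^2 d^2/ds^2[G(s)] with G(s) = s/(s^2 + 1):
differentiating 2 times and applying the sign gives 2*s*(s^2 - 3)/(s^2 + 1)^3.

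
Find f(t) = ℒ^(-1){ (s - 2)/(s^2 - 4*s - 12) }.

f(t) = exp(2*t)*cosh(4*t)

Rewrite the denominator: s^2 - 4*s - 12 = (s - 2)^2 - 16.
The form in (s - 2) signals a first-shifting-theorem factor e^(2t).
Since L{cosh(4t)} = s/(s^2 - 16), the inverse is exp(2*t)*cosh(4*t).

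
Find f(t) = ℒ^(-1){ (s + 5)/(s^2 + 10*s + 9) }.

Rewrite the denominator: s^2 + 10*s + 9 = (s + 5)^2 - 16.
The form in (s + 5) signals a first-shifting-theorem factor e^(-5t).
Since L{cosh(4t)} = s/(s^2 - 16), the inverse is e^(-5*t)*cosh(4*t).

f(t) = exp(-5*t)*cosh(4*t)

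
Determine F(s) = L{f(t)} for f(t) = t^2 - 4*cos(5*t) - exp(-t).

The transform is linear, so treat each term independently.
L{t^2} = 2!/s^3 = 2/s^3; (-1)·[L{e^(-t)} = 1/(s + 1)]; (-4)·[L{cos(5t)} = s/(s^2 + 25)].

F(s) = -4*s/(s^2 + 25) - 1/(s + 1) + 2/s^3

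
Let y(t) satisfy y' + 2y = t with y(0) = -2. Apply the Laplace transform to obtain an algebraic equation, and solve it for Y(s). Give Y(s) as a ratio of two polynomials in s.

Y(s) = (-2*s^2 + 1)/(s^3 + 2*s^2)

Transform both sides with L{·}.
With L{y'} = sY - y(0) = sY - (-2): the LHS transforms to (s + 2)Y - (-2).
The right side is L{t} = s^(-2).
So (s + 2)Y = s^(-2) + (-2).
Solve for Y(s) and write it as one ratio of polynomials.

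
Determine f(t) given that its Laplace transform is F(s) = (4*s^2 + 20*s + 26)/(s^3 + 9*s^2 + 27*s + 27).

Factor the denominator: s^3 + 9*s^2 + 27*s + 27 = (s + 3)^3.
Partial fraction decomposition gives [4/(s + 3)] + [-4/(s + 3)^2] + [2/(s + 3)^3].
Invert each term: 4/(s + 3) ↔ 4e^(-3t); -4/(s + 3)^2 ↔ -4t·e^(-3t); 2/(s + 3)^3 ↔ (1)t^2·e^(-3t).

f(t) = t^2*exp(-3*t) - 4*t*exp(-3*t) + 4*exp(-3*t)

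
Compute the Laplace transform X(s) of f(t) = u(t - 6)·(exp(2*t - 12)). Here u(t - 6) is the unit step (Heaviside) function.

X(s) = exp(-6*s)/(s - 2)

By the second shifting theorem, L{u(t - c)·g(t - c)} = e^(-cs)·G(s) with c = 6 and G(s) = L{g(t)}.
L{e^(2t)} = 1/(s - 2).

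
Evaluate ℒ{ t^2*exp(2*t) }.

L{e^(2t)} = 1/(s - 2).
Then apply L{t^2·g(t)} = (-1)^2 d^2/ds^2[G(s)] with G(s) = 1/(s - 2):
differentiating 2 times and applying the sign gives 2/(s - 2)^3.

2/(s - 2)^3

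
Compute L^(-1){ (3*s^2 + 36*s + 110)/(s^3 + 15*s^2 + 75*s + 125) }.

5*t^2*exp(-5*t)/2 + 6*t*exp(-5*t) + 3*exp(-5*t)

Factor the denominator: s^3 + 15*s^2 + 75*s + 125 = (s + 5)^3.
Partial fraction decomposition gives [3/(s + 5)] + [6/(s + 5)^2] + [5/(s + 5)^3].
Invert each term: 3/(s + 5) ↔ 3e^(-5t); 6/(s + 5)^2 ↔ 6t·e^(-5t); 5/(s + 5)^3 ↔ (5/2)t^2·e^(-5t).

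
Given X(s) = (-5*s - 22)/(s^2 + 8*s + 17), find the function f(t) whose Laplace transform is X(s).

Complete the square in the denominator: s^2 + 8*s + 17 = (s + 4)^2 + 1^2.
Split the numerator to match: -5*s - 22 = -5·(s + 4) - 2·1.
Invert each term: -5·(s + 4)/((s + 4)^2 + 1) ↔ -5e^(-4t)cos(t); -2·1/((s + 4)^2 + 1) ↔ -2e^(-4t)sin(t).

f(t) = -2*exp(-4*t)*sin(t) - 5*exp(-4*t)*cos(t)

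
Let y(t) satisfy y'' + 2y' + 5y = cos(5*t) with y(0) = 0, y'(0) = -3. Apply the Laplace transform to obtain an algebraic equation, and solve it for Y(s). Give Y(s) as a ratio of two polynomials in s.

Y(s) = (-3*s^2 + s - 75)/(s^4 + 2*s^3 + 30*s^2 + 50*s + 125)

Take the Laplace transform of both sides.
The derivative rules (L{y''} = s^2 Y - s·y(0) - y'(0) and L{y'} = sY - y(0), with y(0) = 0, y'(0) = -3) turn the left side into (s^2 + 2*s + 5)Y - (-3).
The right side is L{cos(5*t)} = s/(s^2 + 25).
So (s^2 + 2*s + 5)Y = s/(s^2 + 25) + (-3).
Isolate Y and clear denominators.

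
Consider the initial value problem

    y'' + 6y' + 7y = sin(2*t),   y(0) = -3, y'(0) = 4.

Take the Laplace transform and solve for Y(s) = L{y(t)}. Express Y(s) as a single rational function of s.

Y(s) = (-3*s^3 - 14*s^2 - 12*s - 54)/(s^4 + 6*s^3 + 11*s^2 + 24*s + 28)

Transform both sides with L{·}.
The derivative rules (L{y''} = s^2 Y - s·y(0) - y'(0) and L{y'} = sY - y(0), with y(0) = -3, y'(0) = 4) turn the left side into (s^2 + 6*s + 7)Y - (-3*s - 14).
The right side is L{sin(2*t)} = 2/(s^2 + 4).
So (s^2 + 6*s + 7)Y = 2/(s^2 + 4) + (-3*s - 14).
Divide through and combine into a single rational function.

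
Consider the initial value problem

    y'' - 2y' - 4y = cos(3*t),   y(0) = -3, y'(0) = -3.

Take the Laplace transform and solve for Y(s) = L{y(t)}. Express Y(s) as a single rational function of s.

Take the Laplace transform of both sides.
The derivative rules (L{y''} = s^2 Y - s·y(0) - y'(0) and L{y'} = sY - y(0), with y(0) = -3, y'(0) = -3) turn the left side into (s^2 - 2*s - 4)Y - (-3*s + 3).
The right side is L{cos(3*t)} = s/(s^2 + 9).
So (s^2 - 2*s - 4)Y = s/(s^2 + 9) + (-3*s + 3).
Isolate Y and clear denominators.

Y(s) = (-3*s^3 + 3*s^2 - 26*s + 27)/(s^4 - 2*s^3 + 5*s^2 - 18*s - 36)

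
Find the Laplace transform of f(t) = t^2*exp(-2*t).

2/(s + 2)^3

L{t^2} = 2!/s^3 = 2/s^3.
By the first shifting theorem, multiplying by e^(-2t) replaces s with s + 2.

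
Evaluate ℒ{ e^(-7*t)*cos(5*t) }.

(s + 7)/((s + 7)^2 + 25)

L{cos(5t)} = s/(s^2 + 25).
By the first shifting theorem, multiplying by e^(-7t) replaces s with s + 7.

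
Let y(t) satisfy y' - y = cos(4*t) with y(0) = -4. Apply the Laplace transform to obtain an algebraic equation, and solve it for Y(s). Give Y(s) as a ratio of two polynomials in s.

Y(s) = (-4*s^2 + s - 64)/(s^3 - s^2 + 16*s - 16)

Apply the Laplace transform to the equation.
The derivative rules (L{y'} = sY - y(0) = sY - (-4)) turn the left side into (s - 1)Y - (-4).
The right side is L{cos(4*t)} = s/(s^2 + 16).
So (s - 1)Y = s/(s^2 + 16) + (-4).
Solve for Y(s) and write it as one ratio of polynomials.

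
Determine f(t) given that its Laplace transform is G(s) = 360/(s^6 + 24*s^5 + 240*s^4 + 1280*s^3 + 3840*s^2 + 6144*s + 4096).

Rewrite the denominator: s^6 + 24*s^5 + 240*s^4 + 1280*s^3 + 3840*s^2 + 6144*s + 4096 = (s + 4)^6.
The form in (s + 4) signals a first-shifting-theorem factor e^(-4t).
Since L{t^5} = 5!/s^6 = 120/s^6, the inverse is t^5*e^(-4*t), scaled by 3.

f(t) = 3*t^5*exp(-4*t)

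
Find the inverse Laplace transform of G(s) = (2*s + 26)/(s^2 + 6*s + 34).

4*exp(-3*t)*sin(5*t) + 2*exp(-3*t)*cos(5*t)

Complete the square in the denominator: s^2 + 6*s + 34 = (s + 3)^2 + 5^2.
Split the numerator to match: 2*s + 26 = 2·(s + 3) + 4·5.
Invert each term: 2·(s + 3)/((s + 3)^2 + 25) ↔ 2e^(-3t)cos(5t); 4·5/((s + 3)^2 + 25) ↔ 4e^(-3t)sin(5t).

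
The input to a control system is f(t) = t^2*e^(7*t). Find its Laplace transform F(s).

L{e^(7t)} = 1/(s - 7).
Then apply L{t^2·g(t)} = (-1)^2 d^2/ds^2[G(s)] with G(s) = 1/(s - 7):
differentiating 2 times and applying the sign gives 2/(s - 7)^3.

F(s) = 2/(s - 7)^3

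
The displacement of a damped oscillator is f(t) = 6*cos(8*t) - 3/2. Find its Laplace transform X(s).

By linearity of the Laplace transform, transform each term separately.
(6)·[L{cos(8t)} = s/(s^2 + 64)]; L{-3/2} = (-3/2)/s.

X(s) = 6*s/(s^2 + 64) - 3/(2*s)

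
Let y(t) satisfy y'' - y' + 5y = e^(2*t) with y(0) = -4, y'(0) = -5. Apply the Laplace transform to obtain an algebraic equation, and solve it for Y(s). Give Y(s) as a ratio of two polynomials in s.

Y(s) = (-4*s^2 + 7*s + 3)/(s^3 - 3*s^2 + 7*s - 10)

Apply the Laplace transform to the equation.
Using L{y''} = s^2 Y - s·y(0) - y'(0) and L{y'} = sY - y(0), with y(0) = -4, y'(0) = -5, the left side becomes (s^2 - s + 5)Y - (-4*s - 1).
The right side is L{e^(2*t)} = 1/(s - 2).
So (s^2 - s + 5)Y = 1/(s - 2) + (-4*s - 1).
Isolate Y and clear denominators.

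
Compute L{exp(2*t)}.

L{e^(2t)} = 1/(s - 2).

1/(s - 2)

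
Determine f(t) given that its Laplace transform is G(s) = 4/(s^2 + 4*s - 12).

f(t) = exp(-2*t)*sinh(4*t)

Rewrite the denominator: s^2 + 4*s - 12 = (s + 2)^2 - 16.
The form in (s + 2) signals a first-shifting-theorem factor e^(-2t).
Since L{sinh(4t)} = 4/(s^2 - 16), the inverse is e^(-2*t)*sinh(4*t).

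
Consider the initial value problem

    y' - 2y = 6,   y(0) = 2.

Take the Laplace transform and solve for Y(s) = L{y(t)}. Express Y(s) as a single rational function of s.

Y(s) = (2*s + 6)/(s^2 - 2*s)

Take the Laplace transform of both sides.
The derivative rules (L{y'} = sY - y(0) = sY - 2) turn the left side into (s - 2)Y - (2).
The right side is L{6} = 6/s.
So (s - 2)Y = 6/s + (2).
Solve for Y(s) and write it as one ratio of polynomials.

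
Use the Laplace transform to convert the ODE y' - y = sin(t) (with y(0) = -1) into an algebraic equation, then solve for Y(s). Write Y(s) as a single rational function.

Take the Laplace transform of both sides.
The derivative rules (L{y'} = sY - y(0) = sY - (-1)) turn the left side into (s - 1)Y - (-1).
The right side is L{sin(t)} = 1/(s^2 + 1).
So (s - 1)Y = 1/(s^2 + 1) + (-1).
Solve for Y(s) and write it as one ratio of polynomials.

Y(s) = -s^2/(s^3 - s^2 + s - 1)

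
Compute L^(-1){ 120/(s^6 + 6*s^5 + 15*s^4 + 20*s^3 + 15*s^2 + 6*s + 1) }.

Rewrite the denominator: s^6 + 6*s^5 + 15*s^4 + 20*s^3 + 15*s^2 + 6*s + 1 = (s + 1)^6.
The form in (s + 1) signals a first-shifting-theorem factor e^(-t).
Since L{t^5} = 5!/s^6 = 120/s^6, the inverse is t^5*exp(-t).

t^5*exp(-t)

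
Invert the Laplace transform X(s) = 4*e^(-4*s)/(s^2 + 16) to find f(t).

f(t) = Heaviside(t - 4)*(sin(4*t - 16))

The factor e^(-4s) signals a time shift by c = 4 (second shifting theorem).
L{sin(4t)} = 4/(s^2 + 16), so L^-1{4/(s^2 + 16)} = sin(4*t).
Hence the inverse is u(t - 4) times that function evaluated at t - 4.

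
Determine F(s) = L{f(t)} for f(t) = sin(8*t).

L{sin(8t)} = 8/(s^2 + 64).

F(s) = 8/(s^2 + 64)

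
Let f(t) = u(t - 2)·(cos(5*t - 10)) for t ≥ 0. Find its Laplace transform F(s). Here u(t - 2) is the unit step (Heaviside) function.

F(s) = s*exp(-2*s)/(s^2 + 25)

By the second shifting theorem, L{u(t - c)·g(t - c)} = e^(-cs)·G(s) with c = 2 and G(s) = L{g(t)}.
L{cos(5t)} = s/(s^2 + 25).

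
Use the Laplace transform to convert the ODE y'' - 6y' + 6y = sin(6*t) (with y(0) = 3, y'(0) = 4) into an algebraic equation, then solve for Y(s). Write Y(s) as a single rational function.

Y(s) = (3*s^3 - 14*s^2 + 108*s - 498)/(s^4 - 6*s^3 + 42*s^2 - 216*s + 216)

Transform both sides with L{·}.
With L{y''} = s^2 Y - s·y(0) - y'(0) and L{y'} = sY - y(0), with y(0) = 3, y'(0) = 4: the LHS transforms to (s^2 - 6*s + 6)Y - (3*s - 14).
The right side is L{sin(6*t)} = 6/(s^2 + 36).
So (s^2 - 6*s + 6)Y = 6/(s^2 + 36) + (3*s - 14).
Solve for Y(s) and write it as one ratio of polynomials.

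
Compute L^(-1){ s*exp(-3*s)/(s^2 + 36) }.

Heaviside(t - 3)*(cos(6*t - 18))

The factor e^(-3s) signals a time shift by c = 3 (second shifting theorem).
L{cos(6t)} = s/(s^2 + 36), so L^-1{s/(s^2 + 36)} = cos(6*t).
Hence the inverse is u(t - 3) times that function evaluated at t - 3.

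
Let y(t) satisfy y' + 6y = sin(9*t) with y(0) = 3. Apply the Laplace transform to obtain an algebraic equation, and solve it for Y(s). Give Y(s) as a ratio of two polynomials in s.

Y(s) = (3*s^2 + 252)/(s^3 + 6*s^2 + 81*s + 486)

Laplace-transform each side.
With L{y'} = sY - y(0) = sY - 3: the LHS transforms to (s + 6)Y - (3).
The right side is L{sin(9*t)} = 9/(s^2 + 81).
So (s + 6)Y = 9/(s^2 + 81) + (3).
Solve for Y(s) and write it as one ratio of polynomials.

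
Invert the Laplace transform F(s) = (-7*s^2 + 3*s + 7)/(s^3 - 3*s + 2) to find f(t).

f(t) = t*exp(t) - 4*exp(t) - 3*exp(-2*t)

Factor the denominator: s^3 - 3*s + 2 = (s - 1)^2*(s + 2).
Partial fraction decomposition gives [-4/(s - 1)] + [(s - 1)^(-2)] + [-3/(s + 2)].
Invert each term: -4/(s - 1) ↔ -4e^(t); 1/(s - 1)^2 ↔ t·e^(t); -3/(s + 2) ↔ -3e^(-2t).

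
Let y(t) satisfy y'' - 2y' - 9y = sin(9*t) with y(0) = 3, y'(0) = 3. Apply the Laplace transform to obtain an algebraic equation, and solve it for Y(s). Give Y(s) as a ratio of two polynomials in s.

Take the Laplace transform of both sides.
Using L{y''} = s^2 Y - s·y(0) - y'(0) and L{y'} = sY - y(0), with y(0) = 3, y'(0) = 3, the left side becomes (s^2 - 2*s - 9)Y - (3*s - 3).
The right side is L{sin(9*t)} = 9/(s^2 + 81).
So (s^2 - 2*s - 9)Y = 9/(s^2 + 81) + (3*s - 3).
Isolate Y and clear denominators.

Y(s) = (3*s^3 - 3*s^2 + 243*s - 234)/(s^4 - 2*s^3 + 72*s^2 - 162*s - 729)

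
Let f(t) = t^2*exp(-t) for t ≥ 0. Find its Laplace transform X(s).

X(s) = 2/(s + 1)^3

L{t^2} = 2!/s^3 = 2/s^3.
By the first shifting theorem, multiplying by e^(-t) replaces s with s + 1.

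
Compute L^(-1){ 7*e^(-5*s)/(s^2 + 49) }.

Heaviside(t - 5)*(sin(7*t - 35))

The factor e^(-5s) signals a time shift by c = 5 (second shifting theorem).
L{sin(7t)} = 7/(s^2 + 49), so L^-1{7/(s^2 + 49)} = sin(7*t).
Hence the inverse is u(t - 5) times that function evaluated at t - 5.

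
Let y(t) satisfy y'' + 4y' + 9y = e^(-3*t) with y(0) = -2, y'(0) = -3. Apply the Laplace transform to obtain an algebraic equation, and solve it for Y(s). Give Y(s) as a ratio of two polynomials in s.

Y(s) = (-2*s^2 - 17*s - 32)/(s^3 + 7*s^2 + 21*s + 27)

Laplace-transform each side.
With L{y''} = s^2 Y - s·y(0) - y'(0) and L{y'} = sY - y(0), with y(0) = -2, y'(0) = -3: the LHS transforms to (s^2 + 4*s + 9)Y - (-2*s - 11).
The right side is L{e^(-3*t)} = 1/(s + 3).
So (s^2 + 4*s + 9)Y = 1/(s + 3) + (-2*s - 11).
Isolate Y and clear denominators.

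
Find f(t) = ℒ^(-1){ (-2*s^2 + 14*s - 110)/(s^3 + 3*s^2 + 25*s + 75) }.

Factor the denominator: s^3 + 3*s^2 + 25*s + 75 = (s + 3)*(s^2 + 25).
Partial fraction decomposition gives [-5/(s + 3)] + [3*s/(s^2 + 25)] + [5/(s^2 + 25)].
Invert each term: -5/(s + 3) ↔ -5e^(-3t); 3·s/(s^2 + 25) ↔ 3cos(5t); 1·5/(s^2 + 25) ↔ sin(5t).

f(t) = sin(5*t) + 3*cos(5*t) - 5*exp(-3*t)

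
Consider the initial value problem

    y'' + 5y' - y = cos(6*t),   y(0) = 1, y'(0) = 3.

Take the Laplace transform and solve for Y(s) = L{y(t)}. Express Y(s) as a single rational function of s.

Apply the Laplace transform to the equation.
Using L{y''} = s^2 Y - s·y(0) - y'(0) and L{y'} = sY - y(0), with y(0) = 1, y'(0) = 3, the left side becomes (s^2 + 5*s - 1)Y - (s + 8).
The right side is L{cos(6*t)} = s/(s^2 + 36).
So (s^2 + 5*s - 1)Y = s/(s^2 + 36) + (s + 8).
Isolate Y and clear denominators.

Y(s) = (s^3 + 8*s^2 + 37*s + 288)/(s^4 + 5*s^3 + 35*s^2 + 180*s - 36)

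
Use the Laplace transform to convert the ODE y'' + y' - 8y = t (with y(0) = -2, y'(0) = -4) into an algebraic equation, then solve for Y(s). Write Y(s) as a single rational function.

Laplace-transform each side.
The derivative rules (L{y''} = s^2 Y - s·y(0) - y'(0) and L{y'} = sY - y(0), with y(0) = -2, y'(0) = -4) turn the left side into (s^2 + s - 8)Y - (-2*s - 6).
The right side is L{t} = s^(-2).
So (s^2 + s - 8)Y = s^(-2) + (-2*s - 6).
Isolate Y and clear denominators.

Y(s) = (-2*s^3 - 6*s^2 + 1)/(s^4 + s^3 - 8*s^2)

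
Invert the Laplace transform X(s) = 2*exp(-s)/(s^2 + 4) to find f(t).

f(t) = Heaviside(t - 1)*(sin(2*t - 2))

The factor e^(-s) signals a time shift by c = 1 (second shifting theorem).
L{sin(2t)} = 2/(s^2 + 4), so L^-1{2/(s^2 + 4)} = sin(2*t).
Hence the inverse is u(t - 1) times that function evaluated at t - 1.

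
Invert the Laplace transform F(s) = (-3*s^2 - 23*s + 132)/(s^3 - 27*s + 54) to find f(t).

f(t) = 4*t*exp(3*t) - 5*exp(3*t) + 2*exp(-6*t)

Factor the denominator: s^3 - 27*s + 54 = (s - 3)^2*(s + 6).
Partial fraction decomposition gives [-5/(s - 3)] + [4/(s - 3)^2] + [2/(s + 6)].
Invert each term: -5/(s - 3) ↔ -5e^(3t); 4/(s - 3)^2 ↔ 4t·e^(3t); 2/(s + 6) ↔ 2e^(-6t).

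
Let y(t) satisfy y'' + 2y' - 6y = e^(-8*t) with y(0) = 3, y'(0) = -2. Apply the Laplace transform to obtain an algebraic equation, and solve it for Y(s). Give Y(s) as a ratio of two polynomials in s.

Transform both sides with L{·}.
The derivative rules (L{y''} = s^2 Y - s·y(0) - y'(0) and L{y'} = sY - y(0), with y(0) = 3, y'(0) = -2) turn the left side into (s^2 + 2*s - 6)Y - (3*s + 4).
The right side is L{e^(-8*t)} = 1/(s + 8).
So (s^2 + 2*s - 6)Y = 1/(s + 8) + (3*s + 4).
Divide through and combine into a single rational function.

Y(s) = (3*s^2 + 28*s + 33)/(s^3 + 10*s^2 + 10*s - 48)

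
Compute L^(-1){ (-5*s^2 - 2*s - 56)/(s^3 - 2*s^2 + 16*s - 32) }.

-4*exp(2*t) - sin(4*t) - cos(4*t)

Factor the denominator: s^3 - 2*s^2 + 16*s - 32 = (s - 2)*(s^2 + 16).
Partial fraction decomposition gives [-4/(s - 2)] + [-s/(s^2 + 16)] + [-4/(s^2 + 16)].
Invert each term: -4/(s - 2) ↔ -4e^(2t); -1·s/(s^2 + 16) ↔ -cos(4t); -1·4/(s^2 + 16) ↔ -sin(4t).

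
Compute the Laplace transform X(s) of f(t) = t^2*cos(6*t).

X(s) = 2*s*(s^2 - 108)/(s^2 + 36)^3

L{cos(6t)} = s/(s^2 + 36).
Then apply L{t^2·g(t)} = (-1)^2 d^2/ds^2[G(s)] with G(s) = s/(s^2 + 36):
differentiating 2 times and applying the sign gives 2*s*(s^2 - 108)/(s^2 + 36)^3.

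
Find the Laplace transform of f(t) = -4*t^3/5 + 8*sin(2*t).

The transform is linear, so treat each term independently.
(8)·[L{sin(2t)} = 2/(s^2 + 4)]; (-4/5)·[L{t^3} = 3!/s^4 = 6/s^4].

16/(s^2 + 4) - 24/(5*s^4)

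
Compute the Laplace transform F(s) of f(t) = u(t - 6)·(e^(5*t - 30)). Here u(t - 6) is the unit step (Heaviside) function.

By the second shifting theorem, L{u(t - c)·g(t - c)} = e^(-cs)·G(s) with c = 6 and G(s) = L{g(t)}.
L{e^(5t)} = 1/(s - 5).

F(s) = exp(-6*s)/(s - 5)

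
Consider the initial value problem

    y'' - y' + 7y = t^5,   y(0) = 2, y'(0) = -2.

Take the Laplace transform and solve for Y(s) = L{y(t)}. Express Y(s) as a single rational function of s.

Y(s) = (2*s^7 - 4*s^6 + 120)/(s^8 - s^7 + 7*s^6)

Apply the Laplace transform to the equation.
Using L{y''} = s^2 Y - s·y(0) - y'(0) and L{y'} = sY - y(0), with y(0) = 2, y'(0) = -2, the left side becomes (s^2 - s + 7)Y - (2*s - 4).
The right side is L{t^5} = 120/s^6.
So (s^2 - s + 7)Y = 120/s^6 + (2*s - 4).
Solve for Y(s) and write it as one ratio of polynomials.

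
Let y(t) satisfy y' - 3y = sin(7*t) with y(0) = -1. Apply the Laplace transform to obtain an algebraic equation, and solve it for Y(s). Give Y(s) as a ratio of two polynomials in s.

Y(s) = (-s^2 - 42)/(s^3 - 3*s^2 + 49*s - 147)

Apply the Laplace transform to the equation.
The derivative rules (L{y'} = sY - y(0) = sY - (-1)) turn the left side into (s - 3)Y - (-1).
The right side is L{sin(7*t)} = 7/(s^2 + 49).
So (s - 3)Y = 7/(s^2 + 49) + (-1).
Isolate Y and clear denominators.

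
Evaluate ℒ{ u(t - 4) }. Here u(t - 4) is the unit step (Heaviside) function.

exp(-4*s)/s

By the second shifting theorem, L{u(t - c)·g(t - c)} = e^(-cs)·G(s) with c = 4 and G(s) = L{g(t)}.
L{1} = 1/s.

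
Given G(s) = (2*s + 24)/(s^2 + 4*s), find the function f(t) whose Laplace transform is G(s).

Factor the denominator: s^2 + 4*s = s*(s + 4).
Partial fraction decomposition gives [6/s] + [-4/(s + 4)].
Invert each term: 6/(s - 0) ↔ 6e^(0t); -4/(s + 4) ↔ -4e^(-4t).

f(t) = 6 - 4*exp(-4*t)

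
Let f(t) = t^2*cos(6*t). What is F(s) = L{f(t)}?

L{cos(6t)} = s/(s^2 + 36).
Then apply L{t^2·g(t)} = (-1)^2 d^2/ds^2[G(s)] with G(s) = s/(s^2 + 36):
differentiating 2 times and applying the sign gives 2*s*(s^2 - 108)/(s^2 + 36)^3.

F(s) = 2*s*(s^2 - 108)/(s^2 + 36)^3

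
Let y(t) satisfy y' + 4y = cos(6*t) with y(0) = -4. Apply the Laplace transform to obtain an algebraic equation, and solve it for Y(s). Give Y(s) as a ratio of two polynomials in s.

Y(s) = (-4*s^2 + s - 144)/(s^3 + 4*s^2 + 36*s + 144)

Transform both sides with L{·}.
Using L{y'} = sY - y(0) = sY - (-4), the left side becomes (s + 4)Y - (-4).
The right side is L{cos(6*t)} = s/(s^2 + 36).
So (s + 4)Y = s/(s^2 + 36) + (-4).
Solve for Y(s) and write it as one ratio of polynomials.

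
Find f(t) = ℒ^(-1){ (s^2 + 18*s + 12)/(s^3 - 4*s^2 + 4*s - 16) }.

Factor the denominator: s^3 - 4*s^2 + 4*s - 16 = (s - 4)*(s^2 + 4).
Partial fraction decomposition gives [5/(s - 4)] + [-4*s/(s^2 + 4)] + [2/(s^2 + 4)].
Invert each term: 5/(s - 4) ↔ 5e^(4t); -4·s/(s^2 + 4) ↔ -4cos(2t); 1·2/(s^2 + 4) ↔ sin(2t).

f(t) = 5*exp(4*t) + sin(2*t) - 4*cos(2*t)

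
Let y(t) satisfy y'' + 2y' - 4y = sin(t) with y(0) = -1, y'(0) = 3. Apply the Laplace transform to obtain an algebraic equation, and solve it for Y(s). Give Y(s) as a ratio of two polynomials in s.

Take the Laplace transform of both sides.
Using L{y''} = s^2 Y - s·y(0) - y'(0) and L{y'} = sY - y(0), with y(0) = -1, y'(0) = 3, the left side becomes (s^2 + 2*s - 4)Y - (-s + 1).
The right side is L{sin(t)} = 1/(s^2 + 1).
So (s^2 + 2*s - 4)Y = 1/(s^2 + 1) + (-s + 1).
Solve for Y(s) and write it as one ratio of polynomials.

Y(s) = (-s^3 + s^2 - s + 2)/(s^4 + 2*s^3 - 3*s^2 + 2*s - 4)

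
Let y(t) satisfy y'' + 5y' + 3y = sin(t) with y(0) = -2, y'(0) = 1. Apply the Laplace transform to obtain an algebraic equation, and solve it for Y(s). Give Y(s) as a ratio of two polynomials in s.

Apply the Laplace transform to the equation.
With L{y''} = s^2 Y - s·y(0) - y'(0) and L{y'} = sY - y(0), with y(0) = -2, y'(0) = 1: the LHS transforms to (s^2 + 5*s + 3)Y - (-2*s - 9).
The right side is L{sin(t)} = 1/(s^2 + 1).
So (s^2 + 5*s + 3)Y = 1/(s^2 + 1) + (-2*s - 9).
Divide through and combine into a single rational function.

Y(s) = (-2*s^3 - 9*s^2 - 2*s - 8)/(s^4 + 5*s^3 + 4*s^2 + 5*s + 3)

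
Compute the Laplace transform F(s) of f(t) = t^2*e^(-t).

F(s) = 2/(s + 1)^3

L{e^(-t)} = 1/(s + 1).
Then apply L{t^2·g(t)} = (-1)^2 d^2/ds^2[G(s)] with G(s) = 1/(s + 1):
differentiating 2 times and applying the sign gives 2/(s + 1)^3.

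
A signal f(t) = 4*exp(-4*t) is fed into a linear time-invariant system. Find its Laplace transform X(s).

L{4} = 4/s.
By the first shifting theorem, multiplying by e^(-4t) replaces s with s + 4.

X(s) = 4/(s + 4)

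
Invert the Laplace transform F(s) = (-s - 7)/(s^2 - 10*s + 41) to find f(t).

Complete the square in the denominator: s^2 - 10*s + 41 = (s - 5)^2 + 4^2.
Split the numerator to match: -s - 7 = -1·(s - 5) - 3·4.
Invert each term: -1·(s - 5)/((s - 5)^2 + 16) ↔ -e^(5t)cos(4t); -3·4/((s - 5)^2 + 16) ↔ -3e^(5t)sin(4t).

f(t) = -3*exp(5*t)*sin(4*t) - exp(5*t)*cos(4*t)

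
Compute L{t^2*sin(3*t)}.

L{sin(3t)} = 3/(s^2 + 9).
Then apply L{t^2·g(t)} = (-1)^2 d^2/ds^2[G(s)] with G(s) = 3/(s^2 + 9):
differentiating 2 times and applying the sign gives 18*(s^2 - 3)/(s^2 + 9)^3.

18*(s^2 - 3)/(s^2 + 9)^3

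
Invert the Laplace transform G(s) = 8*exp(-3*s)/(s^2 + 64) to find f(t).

The factor e^(-3s) signals a time shift by c = 3 (second shifting theorem).
L{sin(8t)} = 8/(s^2 + 64), so L^-1{8/(s^2 + 64)} = sin(8*t).
Hence the inverse is u(t - 3) times that function evaluated at t - 3.

f(t) = Heaviside(t - 3)*(sin(8*t - 24))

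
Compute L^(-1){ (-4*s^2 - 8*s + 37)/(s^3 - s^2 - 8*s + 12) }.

Factor the denominator: s^3 - s^2 - 8*s + 12 = (s - 2)^2*(s + 3).
Partial fraction decomposition gives [-5/(s - 2)] + [(s - 2)^(-2)] + [1/(s + 3)].
Invert each term: -5/(s - 2) ↔ -5e^(2t); 1/(s - 2)^2 ↔ t·e^(2t); 1/(s + 3) ↔ e^(-3t).

t*exp(2*t) - 5*exp(2*t) + exp(-3*t)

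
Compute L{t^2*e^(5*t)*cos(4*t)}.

2*(s - 5)*(s^2 - 10*s - 23)/(s^2 - 10*s + 41)^3

L{cos(4t)} = s/(s^2 + 16).
Multiplying by e^(5t) shifts s → s - 5, so L{e^(5*t)*cos(4*t)} = (s - 5)/((s - 5)^2 + 16).
Then apply L{t^2·g(t)} = (-1)^2 d^2/ds^2[H(s)] with H(s) = (s - 5)/((s - 5)^2 + 16):
differentiating 2 times and applying the sign gives 2*(s - 5)*(s^2 - 10*s - 23)/(s^2 - 10*s + 41)^3.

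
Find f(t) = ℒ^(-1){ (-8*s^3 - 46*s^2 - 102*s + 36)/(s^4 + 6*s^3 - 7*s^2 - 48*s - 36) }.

f(t) = -5*exp(3*t) - 5*exp(-t) + 6*exp(-2*t) - 4*exp(-6*t)

Factor the denominator: s^4 + 6*s^3 - 7*s^2 - 48*s - 36 = (s - 3)*(s + 1)*(s + 2)*(s + 6).
Partial fraction decomposition gives [6/(s + 2)] + [-5/(s + 1)] + [-4/(s + 6)] + [-5/(s - 3)].
Invert each term: 6/(s + 2) ↔ 6e^(-2t); -5/(s + 1) ↔ -5e^(-t); -4/(s + 6) ↔ -4e^(-6t); -5/(s - 3) ↔ -5e^(3t).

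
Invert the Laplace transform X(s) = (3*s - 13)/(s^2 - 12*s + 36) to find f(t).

f(t) = 5*t*exp(6*t) + 3*exp(6*t)

Factor the denominator: s^2 - 12*s + 36 = (s - 6)^2.
Partial fraction decomposition gives [3/(s - 6)] + [5/(s - 6)^2].
Invert each term: 3/(s - 6) ↔ 3e^(6t); 5/(s - 6)^2 ↔ 5t·e^(6t).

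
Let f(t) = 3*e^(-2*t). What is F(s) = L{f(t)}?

F(s) = 3/(s + 2)

L{3} = 3/s.
By the first shifting theorem, multiplying by e^(-2t) replaces s with s + 2.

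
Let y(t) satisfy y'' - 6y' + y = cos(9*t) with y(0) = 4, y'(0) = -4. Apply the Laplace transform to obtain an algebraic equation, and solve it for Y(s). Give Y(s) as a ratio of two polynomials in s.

Take the Laplace transform of both sides.
The derivative rules (L{y''} = s^2 Y - s·y(0) - y'(0) and L{y'} = sY - y(0), with y(0) = 4, y'(0) = -4) turn the left side into (s^2 - 6*s + 1)Y - (4*s - 28).
The right side is L{cos(9*t)} = s/(s^2 + 81).
So (s^2 - 6*s + 1)Y = s/(s^2 + 81) + (4*s - 28).
Isolate Y and clear denominators.

Y(s) = (4*s^3 - 28*s^2 + 325*s - 2268)/(s^4 - 6*s^3 + 82*s^2 - 486*s + 81)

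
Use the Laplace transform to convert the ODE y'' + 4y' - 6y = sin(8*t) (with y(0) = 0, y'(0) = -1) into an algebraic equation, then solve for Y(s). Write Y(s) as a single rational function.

Take the Laplace transform of both sides.
With L{y''} = s^2 Y - s·y(0) - y'(0) and L{y'} = sY - y(0), with y(0) = 0, y'(0) = -1: the LHS transforms to (s^2 + 4*s - 6)Y - (-1).
The right side is L{sin(8*t)} = 8/(s^2 + 64).
So (s^2 + 4*s - 6)Y = 8/(s^2 + 64) + (-1).
Isolate Y and clear denominators.

Y(s) = (-s^2 - 56)/(s^4 + 4*s^3 + 58*s^2 + 256*s - 384)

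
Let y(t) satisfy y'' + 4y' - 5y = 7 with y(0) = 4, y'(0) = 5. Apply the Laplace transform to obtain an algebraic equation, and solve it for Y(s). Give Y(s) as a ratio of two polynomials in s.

Laplace-transform each side.
The derivative rules (L{y''} = s^2 Y - s·y(0) - y'(0) and L{y'} = sY - y(0), with y(0) = 4, y'(0) = 5) turn the left side into (s^2 + 4*s - 5)Y - (4*s + 21).
The right side is L{7} = 7/s.
So (s^2 + 4*s - 5)Y = 7/s + (4*s + 21).
Solve for Y(s) and write it as one ratio of polynomials.

Y(s) = (4*s^2 + 21*s + 7)/(s^3 + 4*s^2 - 5*s)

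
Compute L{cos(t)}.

s/(s^2 + 1)

L{cos(t)} = s/(s^2 + 1).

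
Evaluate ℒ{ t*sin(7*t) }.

L{sin(7t)} = 7/(s^2 + 49).
Then apply L{t·g(t)} = -d/ds[G(s)] with G(s) = 7/(s^2 + 49):
differentiating 1 time and applying the sign gives 14*s/(s^2 + 49)^2.

14*s/(s^2 + 49)^2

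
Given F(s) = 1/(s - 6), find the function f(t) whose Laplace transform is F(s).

Since L{e^(6t)} = 1/(s - 6), the inverse is exp(6*t).

f(t) = exp(6*t)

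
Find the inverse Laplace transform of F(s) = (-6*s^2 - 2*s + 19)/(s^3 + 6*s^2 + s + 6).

4*sin(t) - cos(t) - 5*exp(-6*t)

Factor the denominator: s^3 + 6*s^2 + s + 6 = (s + 6)*(s^2 + 1).
Partial fraction decomposition gives [-5/(s + 6)] + [-s/(s^2 + 1)] + [4/(s^2 + 1)].
Invert each term: -5/(s + 6) ↔ -5e^(-6t); -1·s/(s^2 + 1) ↔ -cos(t); 4·1/(s^2 + 1) ↔ 4sin(t).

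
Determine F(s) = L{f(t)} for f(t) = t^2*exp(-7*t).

F(s) = 2/(s + 7)^3

L{e^(-7t)} = 1/(s + 7).
Then apply L{t^2·g(t)} = (-1)^2 d^2/ds^2[G(s)] with G(s) = 1/(s + 7):
differentiating 2 times and applying the sign gives 2/(s + 7)^3.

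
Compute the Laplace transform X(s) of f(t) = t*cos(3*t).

X(s) = (s - 3)*(s + 3)/(s^2 + 9)^2

L{cos(3t)} = s/(s^2 + 9).
Then apply L{t·g(t)} = -d/ds[G(s)] with G(s) = s/(s^2 + 9):
differentiating 1 time and applying the sign gives (s - 3)*(s + 3)/(s^2 + 9)^2.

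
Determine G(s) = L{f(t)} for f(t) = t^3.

L{t^3} = 3!/s^4 = 6/s^4.

G(s) = 6/s^4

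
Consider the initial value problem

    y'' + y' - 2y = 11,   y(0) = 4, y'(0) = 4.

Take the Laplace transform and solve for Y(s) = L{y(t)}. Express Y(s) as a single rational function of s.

Transform both sides with L{·}.
Using L{y''} = s^2 Y - s·y(0) - y'(0) and L{y'} = sY - y(0), with y(0) = 4, y'(0) = 4, the left side becomes (s^2 + s - 2)Y - (4*s + 8).
The right side is L{11} = 11/s.
So (s^2 + s - 2)Y = 11/s + (4*s + 8).
Isolate Y and clear denominators.

Y(s) = (4*s^2 + 8*s + 11)/(s^3 + s^2 - 2*s)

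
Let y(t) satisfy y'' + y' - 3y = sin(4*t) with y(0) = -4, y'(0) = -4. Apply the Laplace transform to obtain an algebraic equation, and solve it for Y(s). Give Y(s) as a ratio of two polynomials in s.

Y(s) = (-4*s^3 - 8*s^2 - 64*s - 124)/(s^4 + s^3 + 13*s^2 + 16*s - 48)

Apply the Laplace transform to the equation.
The derivative rules (L{y''} = s^2 Y - s·y(0) - y'(0) and L{y'} = sY - y(0), with y(0) = -4, y'(0) = -4) turn the left side into (s^2 + s - 3)Y - (-4*s - 8).
The right side is L{sin(4*t)} = 4/(s^2 + 16).
So (s^2 + s - 3)Y = 4/(s^2 + 16) + (-4*s - 8).
Isolate Y and clear denominators.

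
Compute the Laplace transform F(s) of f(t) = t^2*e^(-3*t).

L{e^(-3t)} = 1/(s + 3).
Then apply L{t^2·g(t)} = (-1)^2 d^2/ds^2[G(s)] with G(s) = 1/(s + 3):
differentiating 2 times and applying the sign gives 2/(s + 3)^3.

F(s) = 2/(s + 3)^3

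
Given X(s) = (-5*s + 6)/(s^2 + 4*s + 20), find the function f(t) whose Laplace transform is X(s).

Complete the square in the denominator: s^2 + 4*s + 20 = (s + 2)^2 + 4^2.
Split the numerator to match: -5*s + 6 = -5·(s + 2) + 4·4.
Invert each term: -5·(s + 2)/((s + 2)^2 + 16) ↔ -5e^(-2t)cos(4t); 4·4/((s + 2)^2 + 16) ↔ 4e^(-2t)sin(4t).

f(t) = 4*exp(-2*t)*sin(4*t) - 5*exp(-2*t)*cos(4*t)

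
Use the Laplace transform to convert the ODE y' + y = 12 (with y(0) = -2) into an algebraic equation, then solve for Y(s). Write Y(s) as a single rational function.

Y(s) = (-2*s + 12)/(s^2 + s)

Laplace-transform each side.
The derivative rules (L{y'} = sY - y(0) = sY - (-2)) turn the left side into (s + 1)Y - (-2).
The right side is L{12} = 12/s.
So (s + 1)Y = 12/s + (-2).
Isolate Y and clear denominators.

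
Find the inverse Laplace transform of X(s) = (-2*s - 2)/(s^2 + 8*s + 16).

6*t*exp(-4*t) - 2*exp(-4*t)

Factor the denominator: s^2 + 8*s + 16 = (s + 4)^2.
Partial fraction decomposition gives [-2/(s + 4)] + [6/(s + 4)^2].
Invert each term: -2/(s + 4) ↔ -2e^(-4t); 6/(s + 4)^2 ↔ 6t·e^(-4t).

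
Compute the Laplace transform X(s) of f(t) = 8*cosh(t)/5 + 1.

By linearity of the Laplace transform, transform each term separately.
(8/5)·[L{cosh(t)} = s/(s^2 - 1)]; L{1} = 1/s.

X(s) = 8*s/(5*(s^2 - 1)) + 1/s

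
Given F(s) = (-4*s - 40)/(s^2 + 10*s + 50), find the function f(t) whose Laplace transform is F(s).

f(t) = -4*exp(-5*t)*sin(5*t) - 4*exp(-5*t)*cos(5*t)

Complete the square in the denominator: s^2 + 10*s + 50 = (s + 5)^2 + 5^2.
Split the numerator to match: -4*s - 40 = -4·(s + 5) - 4·5.
Invert each term: -4·(s + 5)/((s + 5)^2 + 25) ↔ -4e^(-5t)cos(5t); -4·5/((s + 5)^2 + 25) ↔ -4e^(-5t)sin(5t).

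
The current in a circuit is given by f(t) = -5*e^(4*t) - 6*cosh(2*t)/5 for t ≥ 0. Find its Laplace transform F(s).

F(s) = -6*s/(5*(s^2 - 4)) - 5/(s - 4)

Apply the Laplace transform termwise.
(-5)·[L{e^(4t)} = 1/(s - 4)]; (-6/5)·[L{cosh(2t)} = s/(s^2 - 4)].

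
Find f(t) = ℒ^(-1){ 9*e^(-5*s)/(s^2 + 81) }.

The factor e^(-5s) signals a time shift by c = 5 (second shifting theorem).
L{sin(9t)} = 9/(s^2 + 81), so L^-1{9/(s^2 + 81)} = sin(9*t).
Hence the inverse is u(t - 5) times that function evaluated at t - 5.

f(t) = Heaviside(t - 5)*(sin(9*t - 45))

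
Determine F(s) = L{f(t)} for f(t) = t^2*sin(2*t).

L{sin(2t)} = 2/(s^2 + 4).
Then apply L{t^2·g(t)} = (-1)^2 d^2/ds^2[G(s)] with G(s) = 2/(s^2 + 4):
differentiating 2 times and applying the sign gives 4*(3*s^2 - 4)/(s^2 + 4)^3.

F(s) = 4*(3*s^2 - 4)/(s^2 + 4)^3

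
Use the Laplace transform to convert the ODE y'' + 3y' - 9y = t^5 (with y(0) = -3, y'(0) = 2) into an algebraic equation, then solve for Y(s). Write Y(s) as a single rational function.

Y(s) = (-3*s^7 - 7*s^6 + 120)/(s^8 + 3*s^7 - 9*s^6)

Laplace-transform each side.
The derivative rules (L{y''} = s^2 Y - s·y(0) - y'(0) and L{y'} = sY - y(0), with y(0) = -3, y'(0) = 2) turn the left side into (s^2 + 3*s - 9)Y - (-3*s - 7).
The right side is L{t^5} = 120/s^6.
So (s^2 + 3*s - 9)Y = 120/s^6 + (-3*s - 7).
Divide through and combine into a single rational function.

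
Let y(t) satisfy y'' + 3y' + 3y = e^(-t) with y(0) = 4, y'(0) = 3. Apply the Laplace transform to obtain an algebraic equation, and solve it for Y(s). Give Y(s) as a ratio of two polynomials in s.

Apply the Laplace transform to the equation.
Using L{y''} = s^2 Y - s·y(0) - y'(0) and L{y'} = sY - y(0), with y(0) = 4, y'(0) = 3, the left side becomes (s^2 + 3*s + 3)Y - (4*s + 15).
The right side is L{e^(-t)} = 1/(s + 1).
So (s^2 + 3*s + 3)Y = 1/(s + 1) + (4*s + 15).
Isolate Y and clear denominators.

Y(s) = (4*s^2 + 19*s + 16)/(s^3 + 4*s^2 + 6*s + 3)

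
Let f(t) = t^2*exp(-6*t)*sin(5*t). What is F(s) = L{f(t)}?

L{sin(5t)} = 5/(s^2 + 25).
Multiplying by e^(-6t) shifts s → s + 6, so L{exp(-6*t)*sin(5*t)} = 5/((s + 6)^2 + 25).
Then apply L{t^2·g(t)} = (-1)^2 d^2/ds^2[G(s)] with G(s) = 5/((s + 6)^2 + 25):
differentiating 2 times and applying the sign gives 10*(3*s^2 + 36*s + 83)/(s^2 + 12*s + 61)^3.

F(s) = 10*(3*s^2 + 36*s + 83)/(s^2 + 12*s + 61)^3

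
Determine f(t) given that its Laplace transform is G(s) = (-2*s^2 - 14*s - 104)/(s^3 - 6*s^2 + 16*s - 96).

f(t) = -5*exp(6*t) + sin(4*t) + 3*cos(4*t)

Factor the denominator: s^3 - 6*s^2 + 16*s - 96 = (s - 6)*(s^2 + 16).
Partial fraction decomposition gives [-5/(s - 6)] + [3*s/(s^2 + 16)] + [4/(s^2 + 16)].
Invert each term: -5/(s - 6) ↔ -5e^(6t); 3·s/(s^2 + 16) ↔ 3cos(4t); 1·4/(s^2 + 16) ↔ sin(4t).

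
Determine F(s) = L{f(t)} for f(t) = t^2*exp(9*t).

L{e^(9t)} = 1/(s - 9).
Then apply L{t^2·g(t)} = (-1)^2 d^2/ds^2[G(s)] with G(s) = 1/(s - 9):
differentiating 2 times and applying the sign gives 2/(s - 9)^3.

F(s) = 2/(s - 9)^3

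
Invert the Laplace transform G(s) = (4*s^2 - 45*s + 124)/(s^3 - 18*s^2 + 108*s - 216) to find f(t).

Factor the denominator: s^3 - 18*s^2 + 108*s - 216 = (s - 6)^3.
Partial fraction decomposition gives [4/(s - 6)] + [3/(s - 6)^2] + [-2/(s - 6)^3].
Invert each term: 4/(s - 6) ↔ 4e^(6t); 3/(s - 6)^2 ↔ 3t·e^(6t); -2/(s - 6)^3 ↔ (-1)t^2·e^(6t).

f(t) = -t^2*exp(6*t) + 3*t*exp(6*t) + 4*exp(6*t)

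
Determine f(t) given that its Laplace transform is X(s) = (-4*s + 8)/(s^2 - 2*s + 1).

f(t) = 4*t*exp(t) - 4*exp(t)

Factor the denominator: s^2 - 2*s + 1 = (s - 1)^2.
Partial fraction decomposition gives [-4/(s - 1)] + [4/(s - 1)^2].
Invert each term: -4/(s - 1) ↔ -4e^(t); 4/(s - 1)^2 ↔ 4t·e^(t).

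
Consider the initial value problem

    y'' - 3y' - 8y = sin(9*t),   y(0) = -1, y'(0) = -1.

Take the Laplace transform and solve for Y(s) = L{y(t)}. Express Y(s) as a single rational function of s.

Y(s) = (-s^3 + 2*s^2 - 81*s + 171)/(s^4 - 3*s^3 + 73*s^2 - 243*s - 648)

Apply the Laplace transform to the equation.
Using L{y''} = s^2 Y - s·y(0) - y'(0) and L{y'} = sY - y(0), with y(0) = -1, y'(0) = -1, the left side becomes (s^2 - 3*s - 8)Y - (-s + 2).
The right side is L{sin(9*t)} = 9/(s^2 + 81).
So (s^2 - 3*s - 8)Y = 9/(s^2 + 81) + (-s + 2).
Solve for Y(s) and write it as one ratio of polynomials.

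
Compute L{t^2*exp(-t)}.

L{e^(-t)} = 1/(s + 1).
Then apply L{t^2·g(t)} = (-1)^2 d^2/ds^2[G(s)] with G(s) = 1/(s + 1):
differentiating 2 times and applying the sign gives 2/(s + 1)^3.

2/(s + 1)^3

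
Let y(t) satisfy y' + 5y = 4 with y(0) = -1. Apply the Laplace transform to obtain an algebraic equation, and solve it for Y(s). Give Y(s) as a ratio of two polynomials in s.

Y(s) = (-s + 4)/(s^2 + 5*s)

Laplace-transform each side.
Using L{y'} = sY - y(0) = sY - (-1), the left side becomes (s + 5)Y - (-1).
The right side is L{4} = 4/s.
So (s + 5)Y = 4/s + (-1).
Solve for Y(s) and write it as one ratio of polynomials.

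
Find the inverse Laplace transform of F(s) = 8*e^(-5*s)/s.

The factor e^(-5s) signals a time shift by c = 5 (second shifting theorem).
L{8} = 8/s, so L^-1{8/s} = 8.
Hence the inverse is u(t - 5) times that function evaluated at t - 5.

Heaviside(t - 5)*(8)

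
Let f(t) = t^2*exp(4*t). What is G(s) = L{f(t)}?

L{t^2} = 2!/s^3 = 2/s^3.
By the first shifting theorem, multiplying by e^(4t) replaces s with s - 4.

G(s) = 2/(s - 4)^3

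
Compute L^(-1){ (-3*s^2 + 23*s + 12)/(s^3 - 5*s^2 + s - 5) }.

Factor the denominator: s^3 - 5*s^2 + s - 5 = (s - 5)*(s^2 + 1).
Partial fraction decomposition gives [2/(s - 5)] + [-5*s/(s^2 + 1)] + [-2/(s^2 + 1)].
Invert each term: 2/(s - 5) ↔ 2e^(5t); -5·s/(s^2 + 1) ↔ -5cos(t); -2·1/(s^2 + 1) ↔ -2sin(t).

2*exp(5*t) - 2*sin(t) - 5*cos(t)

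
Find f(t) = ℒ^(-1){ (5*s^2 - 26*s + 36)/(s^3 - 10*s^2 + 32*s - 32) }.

f(t) = 6*t*exp(4*t) + 4*exp(4*t) + exp(2*t)

Factor the denominator: s^3 - 10*s^2 + 32*s - 32 = (s - 4)^2*(s - 2).
Partial fraction decomposition gives [4/(s - 4)] + [6/(s - 4)^2] + [1/(s - 2)].
Invert each term: 4/(s - 4) ↔ 4e^(4t); 6/(s - 4)^2 ↔ 6t·e^(4t); 1/(s - 2) ↔ e^(2t).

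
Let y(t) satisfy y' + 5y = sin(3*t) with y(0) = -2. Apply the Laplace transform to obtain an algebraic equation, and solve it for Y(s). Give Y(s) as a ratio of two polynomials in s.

Y(s) = (-2*s^2 - 15)/(s^3 + 5*s^2 + 9*s + 45)

Laplace-transform each side.
With L{y'} = sY - y(0) = sY - (-2): the LHS transforms to (s + 5)Y - (-2).
The right side is L{sin(3*t)} = 3/(s^2 + 9).
So (s + 5)Y = 3/(s^2 + 9) + (-2).
Solve for Y(s) and write it as one ratio of polynomials.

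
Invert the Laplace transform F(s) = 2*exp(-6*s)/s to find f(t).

The factor e^(-6s) signals a time shift by c = 6 (second shifting theorem).
L{2} = 2/s, so L^-1{2/s} = 2.
Hence the inverse is u(t - 6) times that function evaluated at t - 6.

f(t) = Heaviside(t - 6)*(2)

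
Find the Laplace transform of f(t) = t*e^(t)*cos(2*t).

(s - 3)*(s + 1)/(s^2 - 2*s + 5)^2

L{cos(2t)} = s/(s^2 + 4).
Multiplying by e^(t) shifts s → s - 1, so L{e^(t)*cos(2*t)} = (s - 1)/((s - 1)^2 + 4).
Then apply L{t·g(t)} = -d/ds[H(s)] with H(s) = (s - 1)/((s - 1)^2 + 4):
differentiating 1 time and applying the sign gives (s - 3)*(s + 1)/(s^2 - 2*s + 5)^2.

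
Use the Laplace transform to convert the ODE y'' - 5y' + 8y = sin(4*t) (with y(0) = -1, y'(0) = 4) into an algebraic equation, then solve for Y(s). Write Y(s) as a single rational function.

Transform both sides with L{·}.
Using L{y''} = s^2 Y - s·y(0) - y'(0) and L{y'} = sY - y(0), with y(0) = -1, y'(0) = 4, the left side becomes (s^2 - 5*s + 8)Y - (-s + 9).
The right side is L{sin(4*t)} = 4/(s^2 + 16).
So (s^2 - 5*s + 8)Y = 4/(s^2 + 16) + (-s + 9).
Isolate Y and clear denominators.

Y(s) = (-s^3 + 9*s^2 - 16*s + 148)/(s^4 - 5*s^3 + 24*s^2 - 80*s + 128)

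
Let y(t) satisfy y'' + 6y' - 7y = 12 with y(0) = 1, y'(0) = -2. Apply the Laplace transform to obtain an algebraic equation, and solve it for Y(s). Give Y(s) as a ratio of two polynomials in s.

Transform both sides with L{·}.
With L{y''} = s^2 Y - s·y(0) - y'(0) and L{y'} = sY - y(0), with y(0) = 1, y'(0) = -2: the LHS transforms to (s^2 + 6*s - 7)Y - (s + 4).
The right side is L{12} = 12/s.
So (s^2 + 6*s - 7)Y = 12/s + (s + 4).
Isolate Y and clear denominators.

Y(s) = (s^2 + 4*s + 12)/(s^3 + 6*s^2 - 7*s)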